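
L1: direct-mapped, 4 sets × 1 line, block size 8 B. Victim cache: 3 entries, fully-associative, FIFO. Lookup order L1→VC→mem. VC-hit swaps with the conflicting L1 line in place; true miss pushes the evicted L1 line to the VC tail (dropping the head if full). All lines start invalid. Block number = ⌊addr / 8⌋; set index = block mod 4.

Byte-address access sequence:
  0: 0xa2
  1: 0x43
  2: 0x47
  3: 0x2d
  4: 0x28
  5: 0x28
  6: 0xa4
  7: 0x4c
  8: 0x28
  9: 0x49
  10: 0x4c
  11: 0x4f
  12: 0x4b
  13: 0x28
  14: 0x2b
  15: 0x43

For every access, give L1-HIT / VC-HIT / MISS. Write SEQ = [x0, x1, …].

  [0] addr=0xa2 blk=20 s=0: MISS | VC []
  [1] addr=0x43 blk=8 s=0: MISS | VC [20]
  [2] addr=0x47 blk=8 s=0: L1-HIT | VC [20]
  [3] addr=0x2d blk=5 s=1: MISS | VC [20]
  [4] addr=0x28 blk=5 s=1: L1-HIT | VC [20]
  [5] addr=0x28 blk=5 s=1: L1-HIT | VC [20]
  [6] addr=0xa4 blk=20 s=0: VC-HIT | VC [8]
  [7] addr=0x4c blk=9 s=1: MISS | VC [8, 5]
  [8] addr=0x28 blk=5 s=1: VC-HIT | VC [8, 9]
  [9] addr=0x49 blk=9 s=1: VC-HIT | VC [8, 5]
  [10] addr=0x4c blk=9 s=1: L1-HIT | VC [8, 5]
  [11] addr=0x4f blk=9 s=1: L1-HIT | VC [8, 5]
  [12] addr=0x4b blk=9 s=1: L1-HIT | VC [8, 5]
  [13] addr=0x28 blk=5 s=1: VC-HIT | VC [8, 9]
  [14] addr=0x2b blk=5 s=1: L1-HIT | VC [8, 9]
  [15] addr=0x43 blk=8 s=0: VC-HIT | VC [20, 9]

SEQ = [MISS, MISS, L1-HIT, MISS, L1-HIT, L1-HIT, VC-HIT, MISS, VC-HIT, VC-HIT, L1-HIT, L1-HIT, L1-HIT, VC-HIT, L1-HIT, VC-HIT]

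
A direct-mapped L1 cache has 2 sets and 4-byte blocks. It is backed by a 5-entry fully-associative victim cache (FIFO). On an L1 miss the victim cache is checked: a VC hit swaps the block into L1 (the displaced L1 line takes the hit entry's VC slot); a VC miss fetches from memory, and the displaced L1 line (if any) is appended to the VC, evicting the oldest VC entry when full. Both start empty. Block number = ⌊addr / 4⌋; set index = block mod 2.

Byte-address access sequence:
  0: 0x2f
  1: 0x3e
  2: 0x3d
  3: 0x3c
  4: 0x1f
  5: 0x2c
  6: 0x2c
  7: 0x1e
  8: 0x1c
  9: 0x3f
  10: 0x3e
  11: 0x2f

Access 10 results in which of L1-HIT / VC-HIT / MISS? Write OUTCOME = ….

#0 0x2f→b11/s1 MISS; vc=[]
#1 0x3e→b15/s1 MISS; vc=[11]
#2 0x3d→b15/s1 L1-HIT; vc=[11]
#3 0x3c→b15/s1 L1-HIT; vc=[11]
#4 0x1f→b7/s1 MISS; vc=[11,15]
#5 0x2c→b11/s1 VC-HIT; vc=[7,15]
#6 0x2c→b11/s1 L1-HIT; vc=[7,15]
#7 0x1e→b7/s1 VC-HIT; vc=[11,15]
#8 0x1c→b7/s1 L1-HIT; vc=[11,15]
#9 0x3f→b15/s1 VC-HIT; vc=[11,7]
#10 0x3e→b15/s1 L1-HIT; vc=[11,7]
#11 0x2f→b11/s1 VC-HIT; vc=[15,7]

OUTCOME = L1-HIT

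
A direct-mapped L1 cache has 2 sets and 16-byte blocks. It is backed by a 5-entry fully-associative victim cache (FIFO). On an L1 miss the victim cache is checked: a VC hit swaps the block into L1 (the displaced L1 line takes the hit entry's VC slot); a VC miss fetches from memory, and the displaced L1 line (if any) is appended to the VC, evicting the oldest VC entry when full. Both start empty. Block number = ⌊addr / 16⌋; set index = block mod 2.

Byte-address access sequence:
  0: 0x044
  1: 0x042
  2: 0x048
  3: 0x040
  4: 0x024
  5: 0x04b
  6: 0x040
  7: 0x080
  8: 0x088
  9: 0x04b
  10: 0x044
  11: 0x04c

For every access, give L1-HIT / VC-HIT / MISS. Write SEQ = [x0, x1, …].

SEQ = [MISS, L1-HIT, L1-HIT, L1-HIT, MISS, VC-HIT, L1-HIT, MISS, L1-HIT, VC-HIT, L1-HIT, L1-HIT]

0: 0x44 (blk 4, set 0) → MISS  vc=[]
1: 0x42 (blk 4, set 0) → L1-HIT  vc=[]
2: 0x48 (blk 4, set 0) → L1-HIT  vc=[]
3: 0x40 (blk 4, set 0) → L1-HIT  vc=[]
4: 0x24 (blk 2, set 0) → MISS  vc=[4]
5: 0x4b (blk 4, set 0) → VC-HIT  vc=[2]
6: 0x40 (blk 4, set 0) → L1-HIT  vc=[2]
7: 0x80 (blk 8, set 0) → MISS  vc=[2, 4]
8: 0x88 (blk 8, set 0) → L1-HIT  vc=[2, 4]
9: 0x4b (blk 4, set 0) → VC-HIT  vc=[2, 8]
10: 0x44 (blk 4, set 0) → L1-HIT  vc=[2, 8]
11: 0x4c (blk 4, set 0) → L1-HIT  vc=[2, 8]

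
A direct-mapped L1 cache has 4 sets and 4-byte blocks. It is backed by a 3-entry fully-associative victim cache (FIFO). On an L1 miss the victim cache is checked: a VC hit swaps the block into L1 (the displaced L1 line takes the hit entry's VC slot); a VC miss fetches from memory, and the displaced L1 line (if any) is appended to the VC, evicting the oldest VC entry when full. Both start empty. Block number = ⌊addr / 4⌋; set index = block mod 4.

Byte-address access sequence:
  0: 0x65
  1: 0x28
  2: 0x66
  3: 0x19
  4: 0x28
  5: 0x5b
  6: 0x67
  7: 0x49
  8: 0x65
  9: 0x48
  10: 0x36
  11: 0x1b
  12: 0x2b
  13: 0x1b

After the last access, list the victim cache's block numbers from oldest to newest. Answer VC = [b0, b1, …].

VC = [25, 18, 10]

#0 0x65→b25/s1 MISS; vc=[]
#1 0x28→b10/s2 MISS; vc=[]
#2 0x66→b25/s1 L1-HIT; vc=[]
#3 0x19→b6/s2 MISS; vc=[10]
#4 0x28→b10/s2 VC-HIT; vc=[6]
#5 0x5b→b22/s2 MISS; vc=[6,10]
#6 0x67→b25/s1 L1-HIT; vc=[6,10]
#7 0x49→b18/s2 MISS; vc=[6,10,22]
#8 0x65→b25/s1 L1-HIT; vc=[6,10,22]
#9 0x48→b18/s2 L1-HIT; vc=[6,10,22]
#10 0x36→b13/s1 MISS; vc=[10,22,25]
#11 0x1b→b6/s2 MISS; vc=[22,25,18]
#12 0x2b→b10/s2 MISS; vc=[25,18,6]
#13 0x1b→b6/s2 VC-HIT; vc=[25,18,10]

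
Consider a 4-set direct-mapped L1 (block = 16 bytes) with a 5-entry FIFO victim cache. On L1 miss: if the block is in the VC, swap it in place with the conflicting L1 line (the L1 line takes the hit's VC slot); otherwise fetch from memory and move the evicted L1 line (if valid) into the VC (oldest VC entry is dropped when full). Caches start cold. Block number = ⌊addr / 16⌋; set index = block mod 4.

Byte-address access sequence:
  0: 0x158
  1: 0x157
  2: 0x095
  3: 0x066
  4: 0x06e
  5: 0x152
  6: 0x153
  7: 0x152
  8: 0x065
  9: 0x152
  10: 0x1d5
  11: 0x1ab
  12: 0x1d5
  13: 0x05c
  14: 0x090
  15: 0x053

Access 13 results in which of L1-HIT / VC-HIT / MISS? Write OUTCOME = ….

#0 0x158→b21/s1 MISS; vc=[]
#1 0x157→b21/s1 L1-HIT; vc=[]
#2 0x95→b9/s1 MISS; vc=[21]
#3 0x66→b6/s2 MISS; vc=[21]
#4 0x6e→b6/s2 L1-HIT; vc=[21]
#5 0x152→b21/s1 VC-HIT; vc=[9]
#6 0x153→b21/s1 L1-HIT; vc=[9]
#7 0x152→b21/s1 L1-HIT; vc=[9]
#8 0x65→b6/s2 L1-HIT; vc=[9]
#9 0x152→b21/s1 L1-HIT; vc=[9]
#10 0x1d5→b29/s1 MISS; vc=[9,21]
#11 0x1ab→b26/s2 MISS; vc=[9,21,6]
#12 0x1d5→b29/s1 L1-HIT; vc=[9,21,6]
#13 0x5c→b5/s1 MISS; vc=[9,21,6,29]
#14 0x90→b9/s1 VC-HIT; vc=[5,21,6,29]
#15 0x53→b5/s1 VC-HIT; vc=[9,21,6,29]

OUTCOME = MISS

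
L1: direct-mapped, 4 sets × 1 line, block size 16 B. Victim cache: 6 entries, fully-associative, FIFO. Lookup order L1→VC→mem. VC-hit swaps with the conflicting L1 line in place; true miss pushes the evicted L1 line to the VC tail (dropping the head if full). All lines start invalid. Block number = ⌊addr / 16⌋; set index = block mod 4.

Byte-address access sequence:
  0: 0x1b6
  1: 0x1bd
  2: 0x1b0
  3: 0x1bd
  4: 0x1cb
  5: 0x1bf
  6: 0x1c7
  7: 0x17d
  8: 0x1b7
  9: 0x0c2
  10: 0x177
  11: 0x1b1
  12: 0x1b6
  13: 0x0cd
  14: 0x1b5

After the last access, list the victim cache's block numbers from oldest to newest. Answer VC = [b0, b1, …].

0: 0x1b6 (blk 27, set 3) → MISS  vc=[]
1: 0x1bd (blk 27, set 3) → L1-HIT  vc=[]
2: 0x1b0 (blk 27, set 3) → L1-HIT  vc=[]
3: 0x1bd (blk 27, set 3) → L1-HIT  vc=[]
4: 0x1cb (blk 28, set 0) → MISS  vc=[]
5: 0x1bf (blk 27, set 3) → L1-HIT  vc=[]
6: 0x1c7 (blk 28, set 0) → L1-HIT  vc=[]
7: 0x17d (blk 23, set 3) → MISS  vc=[27]
8: 0x1b7 (blk 27, set 3) → VC-HIT  vc=[23]
9: 0xc2 (blk 12, set 0) → MISS  vc=[23, 28]
10: 0x177 (blk 23, set 3) → VC-HIT  vc=[27, 28]
11: 0x1b1 (blk 27, set 3) → VC-HIT  vc=[23, 28]
12: 0x1b6 (blk 27, set 3) → L1-HIT  vc=[23, 28]
13: 0xcd (blk 12, set 0) → L1-HIT  vc=[23, 28]
14: 0x1b5 (blk 27, set 3) → L1-HIT  vc=[23, 28]

VC = [23, 28]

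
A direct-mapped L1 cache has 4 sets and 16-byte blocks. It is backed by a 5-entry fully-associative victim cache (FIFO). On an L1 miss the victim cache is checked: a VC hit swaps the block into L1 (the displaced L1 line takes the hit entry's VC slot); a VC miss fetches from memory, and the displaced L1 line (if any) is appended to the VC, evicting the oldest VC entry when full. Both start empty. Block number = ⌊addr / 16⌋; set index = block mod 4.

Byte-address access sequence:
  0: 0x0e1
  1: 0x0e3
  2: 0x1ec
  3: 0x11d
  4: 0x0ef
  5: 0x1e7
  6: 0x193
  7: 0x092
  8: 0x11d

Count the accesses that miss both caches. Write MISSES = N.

#0 0xe1→b14/s2 MISS; vc=[]
#1 0xe3→b14/s2 L1-HIT; vc=[]
#2 0x1ec→b30/s2 MISS; vc=[14]
#3 0x11d→b17/s1 MISS; vc=[14]
#4 0xef→b14/s2 VC-HIT; vc=[30]
#5 0x1e7→b30/s2 VC-HIT; vc=[14]
#6 0x193→b25/s1 MISS; vc=[14,17]
#7 0x92→b9/s1 MISS; vc=[14,17,25]
#8 0x11d→b17/s1 VC-HIT; vc=[14,9,25]

MISSES = 5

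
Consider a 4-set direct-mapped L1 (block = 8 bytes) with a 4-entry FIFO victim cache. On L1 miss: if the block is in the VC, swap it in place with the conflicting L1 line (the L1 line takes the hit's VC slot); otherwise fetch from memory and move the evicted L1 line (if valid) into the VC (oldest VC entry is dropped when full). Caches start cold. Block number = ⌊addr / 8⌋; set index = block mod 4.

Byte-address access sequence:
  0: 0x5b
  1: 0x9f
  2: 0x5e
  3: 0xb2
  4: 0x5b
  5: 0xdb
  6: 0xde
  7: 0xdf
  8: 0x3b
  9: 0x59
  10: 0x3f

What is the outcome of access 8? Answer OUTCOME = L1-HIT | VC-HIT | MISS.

OUTCOME = MISS

  [0] addr=0x5b blk=11 s=3: MISS | VC []
  [1] addr=0x9f blk=19 s=3: MISS | VC [11]
  [2] addr=0x5e blk=11 s=3: VC-HIT | VC [19]
  [3] addr=0xb2 blk=22 s=2: MISS | VC [19]
  [4] addr=0x5b blk=11 s=3: L1-HIT | VC [19]
  [5] addr=0xdb blk=27 s=3: MISS | VC [19, 11]
  [6] addr=0xde blk=27 s=3: L1-HIT | VC [19, 11]
  [7] addr=0xdf blk=27 s=3: L1-HIT | VC [19, 11]
  [8] addr=0x3b blk=7 s=3: MISS | VC [19, 11, 27]
  [9] addr=0x59 blk=11 s=3: VC-HIT | VC [19, 7, 27]
  [10] addr=0x3f blk=7 s=3: VC-HIT | VC [19, 11, 27]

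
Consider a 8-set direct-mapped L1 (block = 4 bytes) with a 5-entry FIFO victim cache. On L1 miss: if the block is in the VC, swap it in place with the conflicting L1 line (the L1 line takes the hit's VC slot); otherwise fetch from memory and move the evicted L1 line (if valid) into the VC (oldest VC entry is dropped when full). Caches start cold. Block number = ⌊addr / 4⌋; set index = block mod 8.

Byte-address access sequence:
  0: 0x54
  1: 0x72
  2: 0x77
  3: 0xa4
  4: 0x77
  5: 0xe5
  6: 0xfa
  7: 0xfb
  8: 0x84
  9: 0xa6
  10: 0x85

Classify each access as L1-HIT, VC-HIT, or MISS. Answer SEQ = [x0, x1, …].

  [0] addr=0x54 blk=21 s=5: MISS | VC []
  [1] addr=0x72 blk=28 s=4: MISS | VC []
  [2] addr=0x77 blk=29 s=5: MISS | VC [21]
  [3] addr=0xa4 blk=41 s=1: MISS | VC [21]
  [4] addr=0x77 blk=29 s=5: L1-HIT | VC [21]
  [5] addr=0xe5 blk=57 s=1: MISS | VC [21, 41]
  [6] addr=0xfa blk=62 s=6: MISS | VC [21, 41]
  [7] addr=0xfb blk=62 s=6: L1-HIT | VC [21, 41]
  [8] addr=0x84 blk=33 s=1: MISS | VC [21, 41, 57]
  [9] addr=0xa6 blk=41 s=1: VC-HIT | VC [21, 33, 57]
  [10] addr=0x85 blk=33 s=1: VC-HIT | VC [21, 41, 57]

SEQ = [MISS, MISS, MISS, MISS, L1-HIT, MISS, MISS, L1-HIT, MISS, VC-HIT, VC-HIT]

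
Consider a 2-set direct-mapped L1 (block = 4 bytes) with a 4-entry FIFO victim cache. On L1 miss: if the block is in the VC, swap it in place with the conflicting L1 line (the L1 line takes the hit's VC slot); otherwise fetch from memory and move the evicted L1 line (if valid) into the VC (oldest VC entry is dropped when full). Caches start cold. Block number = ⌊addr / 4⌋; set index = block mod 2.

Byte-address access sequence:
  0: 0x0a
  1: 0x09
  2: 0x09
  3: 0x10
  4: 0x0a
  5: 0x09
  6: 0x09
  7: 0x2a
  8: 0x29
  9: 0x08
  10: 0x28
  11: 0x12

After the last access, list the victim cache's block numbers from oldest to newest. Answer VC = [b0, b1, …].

VC = [10, 2]

#0 0xa→b2/s0 MISS; vc=[]
#1 0x9→b2/s0 L1-HIT; vc=[]
#2 0x9→b2/s0 L1-HIT; vc=[]
#3 0x10→b4/s0 MISS; vc=[2]
#4 0xa→b2/s0 VC-HIT; vc=[4]
#5 0x9→b2/s0 L1-HIT; vc=[4]
#6 0x9→b2/s0 L1-HIT; vc=[4]
#7 0x2a→b10/s0 MISS; vc=[4,2]
#8 0x29→b10/s0 L1-HIT; vc=[4,2]
#9 0x8→b2/s0 VC-HIT; vc=[4,10]
#10 0x28→b10/s0 VC-HIT; vc=[4,2]
#11 0x12→b4/s0 VC-HIT; vc=[10,2]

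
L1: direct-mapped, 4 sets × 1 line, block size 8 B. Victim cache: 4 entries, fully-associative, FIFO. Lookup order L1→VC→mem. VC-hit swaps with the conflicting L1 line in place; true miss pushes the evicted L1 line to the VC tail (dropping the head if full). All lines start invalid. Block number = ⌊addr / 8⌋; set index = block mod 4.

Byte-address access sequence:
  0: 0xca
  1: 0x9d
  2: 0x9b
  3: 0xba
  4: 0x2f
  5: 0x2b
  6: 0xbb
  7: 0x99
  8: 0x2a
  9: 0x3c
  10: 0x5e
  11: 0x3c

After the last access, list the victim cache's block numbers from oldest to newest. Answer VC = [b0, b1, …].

#0 0xca→b25/s1 MISS; vc=[]
#1 0x9d→b19/s3 MISS; vc=[]
#2 0x9b→b19/s3 L1-HIT; vc=[]
#3 0xba→b23/s3 MISS; vc=[19]
#4 0x2f→b5/s1 MISS; vc=[19,25]
#5 0x2b→b5/s1 L1-HIT; vc=[19,25]
#6 0xbb→b23/s3 L1-HIT; vc=[19,25]
#7 0x99→b19/s3 VC-HIT; vc=[23,25]
#8 0x2a→b5/s1 L1-HIT; vc=[23,25]
#9 0x3c→b7/s3 MISS; vc=[23,25,19]
#10 0x5e→b11/s3 MISS; vc=[23,25,19,7]
#11 0x3c→b7/s3 VC-HIT; vc=[23,25,19,11]

VC = [23, 25, 19, 11]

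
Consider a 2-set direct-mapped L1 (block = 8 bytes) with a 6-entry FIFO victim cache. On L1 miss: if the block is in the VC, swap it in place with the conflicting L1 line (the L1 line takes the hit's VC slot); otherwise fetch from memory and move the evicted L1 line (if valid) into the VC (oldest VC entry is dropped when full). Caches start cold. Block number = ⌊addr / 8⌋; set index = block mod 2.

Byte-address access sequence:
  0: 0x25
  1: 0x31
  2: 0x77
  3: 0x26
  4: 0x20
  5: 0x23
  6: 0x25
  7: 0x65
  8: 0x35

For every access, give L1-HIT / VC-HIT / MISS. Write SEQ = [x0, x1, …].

SEQ = [MISS, MISS, MISS, VC-HIT, L1-HIT, L1-HIT, L1-HIT, MISS, VC-HIT]

  [0] addr=0x25 blk=4 s=0: MISS | VC []
  [1] addr=0x31 blk=6 s=0: MISS | VC [4]
  [2] addr=0x77 blk=14 s=0: MISS | VC [4, 6]
  [3] addr=0x26 blk=4 s=0: VC-HIT | VC [14, 6]
  [4] addr=0x20 blk=4 s=0: L1-HIT | VC [14, 6]
  [5] addr=0x23 blk=4 s=0: L1-HIT | VC [14, 6]
  [6] addr=0x25 blk=4 s=0: L1-HIT | VC [14, 6]
  [7] addr=0x65 blk=12 s=0: MISS | VC [14, 6, 4]
  [8] addr=0x35 blk=6 s=0: VC-HIT | VC [14, 12, 4]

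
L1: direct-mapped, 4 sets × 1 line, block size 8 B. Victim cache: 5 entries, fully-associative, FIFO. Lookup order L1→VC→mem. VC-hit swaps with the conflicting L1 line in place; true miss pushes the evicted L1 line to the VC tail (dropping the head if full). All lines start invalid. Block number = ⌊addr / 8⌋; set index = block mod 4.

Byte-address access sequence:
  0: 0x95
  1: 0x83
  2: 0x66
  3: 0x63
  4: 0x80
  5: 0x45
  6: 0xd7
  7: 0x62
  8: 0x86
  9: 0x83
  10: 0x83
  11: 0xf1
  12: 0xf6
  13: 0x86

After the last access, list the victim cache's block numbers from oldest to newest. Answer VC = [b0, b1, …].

VC = [8, 12, 18, 26]

  [0] addr=0x95 blk=18 s=2: MISS | VC []
  [1] addr=0x83 blk=16 s=0: MISS | VC []
  [2] addr=0x66 blk=12 s=0: MISS | VC [16]
  [3] addr=0x63 blk=12 s=0: L1-HIT | VC [16]
  [4] addr=0x80 blk=16 s=0: VC-HIT | VC [12]
  [5] addr=0x45 blk=8 s=0: MISS | VC [12, 16]
  [6] addr=0xd7 blk=26 s=2: MISS | VC [12, 16, 18]
  [7] addr=0x62 blk=12 s=0: VC-HIT | VC [8, 16, 18]
  [8] addr=0x86 blk=16 s=0: VC-HIT | VC [8, 12, 18]
  [9] addr=0x83 blk=16 s=0: L1-HIT | VC [8, 12, 18]
  [10] addr=0x83 blk=16 s=0: L1-HIT | VC [8, 12, 18]
  [11] addr=0xf1 blk=30 s=2: MISS | VC [8, 12, 18, 26]
  [12] addr=0xf6 blk=30 s=2: L1-HIT | VC [8, 12, 18, 26]
  [13] addr=0x86 blk=16 s=0: L1-HIT | VC [8, 12, 18, 26]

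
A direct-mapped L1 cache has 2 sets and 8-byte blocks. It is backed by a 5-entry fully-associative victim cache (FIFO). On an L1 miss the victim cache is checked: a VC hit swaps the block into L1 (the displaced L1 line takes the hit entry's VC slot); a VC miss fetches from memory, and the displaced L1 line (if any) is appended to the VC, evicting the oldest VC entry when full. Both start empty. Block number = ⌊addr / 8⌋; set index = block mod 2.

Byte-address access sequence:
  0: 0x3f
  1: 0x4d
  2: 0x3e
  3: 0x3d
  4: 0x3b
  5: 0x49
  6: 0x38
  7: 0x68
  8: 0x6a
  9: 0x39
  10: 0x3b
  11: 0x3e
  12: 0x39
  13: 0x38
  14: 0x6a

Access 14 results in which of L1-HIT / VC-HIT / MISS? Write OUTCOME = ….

0: 0x3f (blk 7, set 1) → MISS  vc=[]
1: 0x4d (blk 9, set 1) → MISS  vc=[7]
2: 0x3e (blk 7, set 1) → VC-HIT  vc=[9]
3: 0x3d (blk 7, set 1) → L1-HIT  vc=[9]
4: 0x3b (blk 7, set 1) → L1-HIT  vc=[9]
5: 0x49 (blk 9, set 1) → VC-HIT  vc=[7]
6: 0x38 (blk 7, set 1) → VC-HIT  vc=[9]
7: 0x68 (blk 13, set 1) → MISS  vc=[9, 7]
8: 0x6a (blk 13, set 1) → L1-HIT  vc=[9, 7]
9: 0x39 (blk 7, set 1) → VC-HIT  vc=[9, 13]
10: 0x3b (blk 7, set 1) → L1-HIT  vc=[9, 13]
11: 0x3e (blk 7, set 1) → L1-HIT  vc=[9, 13]
12: 0x39 (blk 7, set 1) → L1-HIT  vc=[9, 13]
13: 0x38 (blk 7, set 1) → L1-HIT  vc=[9, 13]
14: 0x6a (blk 13, set 1) → VC-HIT  vc=[9, 7]

OUTCOME = VC-HIT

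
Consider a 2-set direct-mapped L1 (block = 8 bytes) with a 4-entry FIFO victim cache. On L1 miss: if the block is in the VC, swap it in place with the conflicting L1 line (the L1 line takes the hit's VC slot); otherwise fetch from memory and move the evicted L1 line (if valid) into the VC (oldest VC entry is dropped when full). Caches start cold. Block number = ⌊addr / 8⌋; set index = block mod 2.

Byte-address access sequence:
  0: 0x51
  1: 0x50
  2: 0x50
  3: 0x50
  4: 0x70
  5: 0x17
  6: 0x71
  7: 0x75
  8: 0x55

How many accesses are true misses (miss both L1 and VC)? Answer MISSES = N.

  [0] addr=0x51 blk=10 s=0: MISS | VC []
  [1] addr=0x50 blk=10 s=0: L1-HIT | VC []
  [2] addr=0x50 blk=10 s=0: L1-HIT | VC []
  [3] addr=0x50 blk=10 s=0: L1-HIT | VC []
  [4] addr=0x70 blk=14 s=0: MISS | VC [10]
  [5] addr=0x17 blk=2 s=0: MISS | VC [10, 14]
  [6] addr=0x71 blk=14 s=0: VC-HIT | VC [10, 2]
  [7] addr=0x75 blk=14 s=0: L1-HIT | VC [10, 2]
  [8] addr=0x55 blk=10 s=0: VC-HIT | VC [14, 2]

MISSES = 3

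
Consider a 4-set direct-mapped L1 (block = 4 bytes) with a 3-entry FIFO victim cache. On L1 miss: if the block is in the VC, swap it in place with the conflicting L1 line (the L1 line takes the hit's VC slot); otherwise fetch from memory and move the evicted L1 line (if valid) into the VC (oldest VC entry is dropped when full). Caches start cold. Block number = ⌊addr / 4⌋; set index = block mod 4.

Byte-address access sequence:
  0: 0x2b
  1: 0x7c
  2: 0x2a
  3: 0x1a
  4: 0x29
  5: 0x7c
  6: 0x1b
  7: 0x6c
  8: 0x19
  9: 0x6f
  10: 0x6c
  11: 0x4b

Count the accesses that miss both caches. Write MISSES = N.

0: 0x2b (blk 10, set 2) → MISS  vc=[]
1: 0x7c (blk 31, set 3) → MISS  vc=[]
2: 0x2a (blk 10, set 2) → L1-HIT  vc=[]
3: 0x1a (blk 6, set 2) → MISS  vc=[10]
4: 0x29 (blk 10, set 2) → VC-HIT  vc=[6]
5: 0x7c (blk 31, set 3) → L1-HIT  vc=[6]
6: 0x1b (blk 6, set 2) → VC-HIT  vc=[10]
7: 0x6c (blk 27, set 3) → MISS  vc=[10, 31]
8: 0x19 (blk 6, set 2) → L1-HIT  vc=[10, 31]
9: 0x6f (blk 27, set 3) → L1-HIT  vc=[10, 31]
10: 0x6c (blk 27, set 3) → L1-HIT  vc=[10, 31]
11: 0x4b (blk 18, set 2) → MISS  vc=[10, 31, 6]

MISSES = 5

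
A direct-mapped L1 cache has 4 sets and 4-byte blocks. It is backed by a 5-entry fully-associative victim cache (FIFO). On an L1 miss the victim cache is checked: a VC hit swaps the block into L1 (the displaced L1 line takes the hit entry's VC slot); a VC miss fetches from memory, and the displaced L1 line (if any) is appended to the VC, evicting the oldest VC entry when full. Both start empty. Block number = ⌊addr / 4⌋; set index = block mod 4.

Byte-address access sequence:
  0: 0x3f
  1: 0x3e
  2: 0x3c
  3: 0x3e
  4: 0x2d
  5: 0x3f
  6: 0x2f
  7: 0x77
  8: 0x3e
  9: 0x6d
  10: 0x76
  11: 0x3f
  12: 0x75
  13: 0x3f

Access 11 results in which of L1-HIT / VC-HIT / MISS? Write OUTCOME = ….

  [0] addr=0x3f blk=15 s=3: MISS | VC []
  [1] addr=0x3e blk=15 s=3: L1-HIT | VC []
  [2] addr=0x3c blk=15 s=3: L1-HIT | VC []
  [3] addr=0x3e blk=15 s=3: L1-HIT | VC []
  [4] addr=0x2d blk=11 s=3: MISS | VC [15]
  [5] addr=0x3f blk=15 s=3: VC-HIT | VC [11]
  [6] addr=0x2f blk=11 s=3: VC-HIT | VC [15]
  [7] addr=0x77 blk=29 s=1: MISS | VC [15]
  [8] addr=0x3e blk=15 s=3: VC-HIT | VC [11]
  [9] addr=0x6d blk=27 s=3: MISS | VC [11, 15]
  [10] addr=0x76 blk=29 s=1: L1-HIT | VC [11, 15]
  [11] addr=0x3f blk=15 s=3: VC-HIT | VC [11, 27]
  [12] addr=0x75 blk=29 s=1: L1-HIT | VC [11, 27]
  [13] addr=0x3f blk=15 s=3: L1-HIT | VC [11, 27]

OUTCOME = VC-HIT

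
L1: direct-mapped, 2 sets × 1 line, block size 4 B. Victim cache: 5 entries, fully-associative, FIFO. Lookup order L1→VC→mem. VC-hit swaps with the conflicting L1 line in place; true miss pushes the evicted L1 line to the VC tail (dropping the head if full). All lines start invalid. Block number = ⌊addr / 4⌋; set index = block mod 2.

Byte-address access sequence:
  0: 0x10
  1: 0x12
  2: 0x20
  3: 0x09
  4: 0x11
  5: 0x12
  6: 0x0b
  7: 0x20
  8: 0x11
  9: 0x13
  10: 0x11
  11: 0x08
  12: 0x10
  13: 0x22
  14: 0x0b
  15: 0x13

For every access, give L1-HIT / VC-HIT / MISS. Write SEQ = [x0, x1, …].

0: 0x10 (blk 4, set 0) → MISS  vc=[]
1: 0x12 (blk 4, set 0) → L1-HIT  vc=[]
2: 0x20 (blk 8, set 0) → MISS  vc=[4]
3: 0x9 (blk 2, set 0) → MISS  vc=[4, 8]
4: 0x11 (blk 4, set 0) → VC-HIT  vc=[2, 8]
5: 0x12 (blk 4, set 0) → L1-HIT  vc=[2, 8]
6: 0xb (blk 2, set 0) → VC-HIT  vc=[4, 8]
7: 0x20 (blk 8, set 0) → VC-HIT  vc=[4, 2]
8: 0x11 (blk 4, set 0) → VC-HIT  vc=[8, 2]
9: 0x13 (blk 4, set 0) → L1-HIT  vc=[8, 2]
10: 0x11 (blk 4, set 0) → L1-HIT  vc=[8, 2]
11: 0x8 (blk 2, set 0) → VC-HIT  vc=[8, 4]
12: 0x10 (blk 4, set 0) → VC-HIT  vc=[8, 2]
13: 0x22 (blk 8, set 0) → VC-HIT  vc=[4, 2]
14: 0xb (blk 2, set 0) → VC-HIT  vc=[4, 8]
15: 0x13 (blk 4, set 0) → VC-HIT  vc=[2, 8]

SEQ = [MISS, L1-HIT, MISS, MISS, VC-HIT, L1-HIT, VC-HIT, VC-HIT, VC-HIT, L1-HIT, L1-HIT, VC-HIT, VC-HIT, VC-HIT, VC-HIT, VC-HIT]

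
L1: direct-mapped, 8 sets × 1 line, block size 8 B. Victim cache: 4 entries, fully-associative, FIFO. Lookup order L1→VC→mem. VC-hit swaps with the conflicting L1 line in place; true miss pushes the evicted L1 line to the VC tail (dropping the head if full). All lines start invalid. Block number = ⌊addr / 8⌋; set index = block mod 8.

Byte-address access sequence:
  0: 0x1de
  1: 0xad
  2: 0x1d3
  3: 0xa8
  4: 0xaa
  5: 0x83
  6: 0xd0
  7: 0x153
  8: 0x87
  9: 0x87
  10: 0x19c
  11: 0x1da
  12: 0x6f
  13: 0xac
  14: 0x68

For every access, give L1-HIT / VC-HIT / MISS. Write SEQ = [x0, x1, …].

SEQ = [MISS, MISS, MISS, L1-HIT, L1-HIT, MISS, MISS, MISS, L1-HIT, L1-HIT, MISS, VC-HIT, MISS, VC-HIT, VC-HIT]

0: 0x1de (blk 59, set 3) → MISS  vc=[]
1: 0xad (blk 21, set 5) → MISS  vc=[]
2: 0x1d3 (blk 58, set 2) → MISS  vc=[]
3: 0xa8 (blk 21, set 5) → L1-HIT  vc=[]
4: 0xaa (blk 21, set 5) → L1-HIT  vc=[]
5: 0x83 (blk 16, set 0) → MISS  vc=[]
6: 0xd0 (blk 26, set 2) → MISS  vc=[58]
7: 0x153 (blk 42, set 2) → MISS  vc=[58, 26]
8: 0x87 (blk 16, set 0) → L1-HIT  vc=[58, 26]
9: 0x87 (blk 16, set 0) → L1-HIT  vc=[58, 26]
10: 0x19c (blk 51, set 3) → MISS  vc=[58, 26, 59]
11: 0x1da (blk 59, set 3) → VC-HIT  vc=[58, 26, 51]
12: 0x6f (blk 13, set 5) → MISS  vc=[58, 26, 51, 21]
13: 0xac (blk 21, set 5) → VC-HIT  vc=[58, 26, 51, 13]
14: 0x68 (blk 13, set 5) → VC-HIT  vc=[58, 26, 51, 21]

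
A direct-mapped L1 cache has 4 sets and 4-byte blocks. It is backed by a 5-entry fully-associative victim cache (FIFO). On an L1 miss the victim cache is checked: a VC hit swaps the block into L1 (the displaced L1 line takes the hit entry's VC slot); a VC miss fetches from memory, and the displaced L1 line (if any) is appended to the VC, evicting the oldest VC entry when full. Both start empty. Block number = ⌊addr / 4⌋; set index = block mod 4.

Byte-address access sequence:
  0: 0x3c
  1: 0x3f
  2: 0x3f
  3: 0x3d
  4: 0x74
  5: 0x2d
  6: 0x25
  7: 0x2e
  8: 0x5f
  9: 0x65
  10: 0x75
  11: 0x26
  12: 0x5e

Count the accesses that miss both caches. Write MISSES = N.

MISSES = 6

0: 0x3c (blk 15, set 3) → MISS  vc=[]
1: 0x3f (blk 15, set 3) → L1-HIT  vc=[]
2: 0x3f (blk 15, set 3) → L1-HIT  vc=[]
3: 0x3d (blk 15, set 3) → L1-HIT  vc=[]
4: 0x74 (blk 29, set 1) → MISS  vc=[]
5: 0x2d (blk 11, set 3) → MISS  vc=[15]
6: 0x25 (blk 9, set 1) → MISS  vc=[15, 29]
7: 0x2e (blk 11, set 3) → L1-HIT  vc=[15, 29]
8: 0x5f (blk 23, set 3) → MISS  vc=[15, 29, 11]
9: 0x65 (blk 25, set 1) → MISS  vc=[15, 29, 11, 9]
10: 0x75 (blk 29, set 1) → VC-HIT  vc=[15, 25, 11, 9]
11: 0x26 (blk 9, set 1) → VC-HIT  vc=[15, 25, 11, 29]
12: 0x5e (blk 23, set 3) → L1-HIT  vc=[15, 25, 11, 29]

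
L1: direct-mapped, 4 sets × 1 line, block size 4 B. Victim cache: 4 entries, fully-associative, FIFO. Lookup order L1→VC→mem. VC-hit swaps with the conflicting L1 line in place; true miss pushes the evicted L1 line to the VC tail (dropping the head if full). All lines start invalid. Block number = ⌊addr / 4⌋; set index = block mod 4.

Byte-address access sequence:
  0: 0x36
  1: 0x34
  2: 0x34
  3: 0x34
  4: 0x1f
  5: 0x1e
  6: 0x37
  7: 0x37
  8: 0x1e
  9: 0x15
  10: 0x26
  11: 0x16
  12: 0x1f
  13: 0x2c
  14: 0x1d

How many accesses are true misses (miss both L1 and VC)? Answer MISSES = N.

MISSES = 5

  [0] addr=0x36 blk=13 s=1: MISS | VC []
  [1] addr=0x34 blk=13 s=1: L1-HIT | VC []
  [2] addr=0x34 blk=13 s=1: L1-HIT | VC []
  [3] addr=0x34 blk=13 s=1: L1-HIT | VC []
  [4] addr=0x1f blk=7 s=3: MISS | VC []
  [5] addr=0x1e blk=7 s=3: L1-HIT | VC []
  [6] addr=0x37 blk=13 s=1: L1-HIT | VC []
  [7] addr=0x37 blk=13 s=1: L1-HIT | VC []
  [8] addr=0x1e blk=7 s=3: L1-HIT | VC []
  [9] addr=0x15 blk=5 s=1: MISS | VC [13]
  [10] addr=0x26 blk=9 s=1: MISS | VC [13, 5]
  [11] addr=0x16 blk=5 s=1: VC-HIT | VC [13, 9]
  [12] addr=0x1f blk=7 s=3: L1-HIT | VC [13, 9]
  [13] addr=0x2c blk=11 s=3: MISS | VC [13, 9, 7]
  [14] addr=0x1d blk=7 s=3: VC-HIT | VC [13, 9, 11]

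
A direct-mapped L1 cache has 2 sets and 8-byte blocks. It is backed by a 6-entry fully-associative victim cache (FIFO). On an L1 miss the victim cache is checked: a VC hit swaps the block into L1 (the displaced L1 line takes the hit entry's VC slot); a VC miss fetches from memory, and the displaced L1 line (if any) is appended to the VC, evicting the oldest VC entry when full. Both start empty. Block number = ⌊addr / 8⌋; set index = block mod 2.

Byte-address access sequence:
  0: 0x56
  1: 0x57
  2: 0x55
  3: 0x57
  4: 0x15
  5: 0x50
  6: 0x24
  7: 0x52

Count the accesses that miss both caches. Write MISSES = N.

  [0] addr=0x56 blk=10 s=0: MISS | VC []
  [1] addr=0x57 blk=10 s=0: L1-HIT | VC []
  [2] addr=0x55 blk=10 s=0: L1-HIT | VC []
  [3] addr=0x57 blk=10 s=0: L1-HIT | VC []
  [4] addr=0x15 blk=2 s=0: MISS | VC [10]
  [5] addr=0x50 blk=10 s=0: VC-HIT | VC [2]
  [6] addr=0x24 blk=4 s=0: MISS | VC [2, 10]
  [7] addr=0x52 blk=10 s=0: VC-HIT | VC [2, 4]

MISSES = 3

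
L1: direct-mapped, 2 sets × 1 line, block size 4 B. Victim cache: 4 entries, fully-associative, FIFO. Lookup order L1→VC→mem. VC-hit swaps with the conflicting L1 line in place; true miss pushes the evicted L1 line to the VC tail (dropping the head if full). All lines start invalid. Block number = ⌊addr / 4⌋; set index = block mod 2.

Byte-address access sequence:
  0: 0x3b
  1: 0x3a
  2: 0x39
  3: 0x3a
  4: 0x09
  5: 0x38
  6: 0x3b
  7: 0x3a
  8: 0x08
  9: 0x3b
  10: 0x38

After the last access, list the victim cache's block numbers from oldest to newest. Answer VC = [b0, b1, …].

VC = [2]

  [0] addr=0x3b blk=14 s=0: MISS | VC []
  [1] addr=0x3a blk=14 s=0: L1-HIT | VC []
  [2] addr=0x39 blk=14 s=0: L1-HIT | VC []
  [3] addr=0x3a blk=14 s=0: L1-HIT | VC []
  [4] addr=0x9 blk=2 s=0: MISS | VC [14]
  [5] addr=0x38 blk=14 s=0: VC-HIT | VC [2]
  [6] addr=0x3b blk=14 s=0: L1-HIT | VC [2]
  [7] addr=0x3a blk=14 s=0: L1-HIT | VC [2]
  [8] addr=0x8 blk=2 s=0: VC-HIT | VC [14]
  [9] addr=0x3b blk=14 s=0: VC-HIT | VC [2]
  [10] addr=0x38 blk=14 s=0: L1-HIT | VC [2]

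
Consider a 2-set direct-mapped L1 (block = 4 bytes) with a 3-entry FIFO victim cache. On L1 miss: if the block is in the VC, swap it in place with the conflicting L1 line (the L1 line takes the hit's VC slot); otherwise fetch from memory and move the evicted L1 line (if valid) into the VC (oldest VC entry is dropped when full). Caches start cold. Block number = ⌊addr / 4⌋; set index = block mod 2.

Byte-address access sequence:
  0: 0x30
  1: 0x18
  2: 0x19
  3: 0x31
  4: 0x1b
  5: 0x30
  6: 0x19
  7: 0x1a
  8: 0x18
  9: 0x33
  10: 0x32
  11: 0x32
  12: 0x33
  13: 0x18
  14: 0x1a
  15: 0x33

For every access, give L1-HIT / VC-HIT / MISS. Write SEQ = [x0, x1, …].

SEQ = [MISS, MISS, L1-HIT, VC-HIT, VC-HIT, VC-HIT, VC-HIT, L1-HIT, L1-HIT, VC-HIT, L1-HIT, L1-HIT, L1-HIT, VC-HIT, L1-HIT, VC-HIT]

  [0] addr=0x30 blk=12 s=0: MISS | VC []
  [1] addr=0x18 blk=6 s=0: MISS | VC [12]
  [2] addr=0x19 blk=6 s=0: L1-HIT | VC [12]
  [3] addr=0x31 blk=12 s=0: VC-HIT | VC [6]
  [4] addr=0x1b blk=6 s=0: VC-HIT | VC [12]
  [5] addr=0x30 blk=12 s=0: VC-HIT | VC [6]
  [6] addr=0x19 blk=6 s=0: VC-HIT | VC [12]
  [7] addr=0x1a blk=6 s=0: L1-HIT | VC [12]
  [8] addr=0x18 blk=6 s=0: L1-HIT | VC [12]
  [9] addr=0x33 blk=12 s=0: VC-HIT | VC [6]
  [10] addr=0x32 blk=12 s=0: L1-HIT | VC [6]
  [11] addr=0x32 blk=12 s=0: L1-HIT | VC [6]
  [12] addr=0x33 blk=12 s=0: L1-HIT | VC [6]
  [13] addr=0x18 blk=6 s=0: VC-HIT | VC [12]
  [14] addr=0x1a blk=6 s=0: L1-HIT | VC [12]
  [15] addr=0x33 blk=12 s=0: VC-HIT | VC [6]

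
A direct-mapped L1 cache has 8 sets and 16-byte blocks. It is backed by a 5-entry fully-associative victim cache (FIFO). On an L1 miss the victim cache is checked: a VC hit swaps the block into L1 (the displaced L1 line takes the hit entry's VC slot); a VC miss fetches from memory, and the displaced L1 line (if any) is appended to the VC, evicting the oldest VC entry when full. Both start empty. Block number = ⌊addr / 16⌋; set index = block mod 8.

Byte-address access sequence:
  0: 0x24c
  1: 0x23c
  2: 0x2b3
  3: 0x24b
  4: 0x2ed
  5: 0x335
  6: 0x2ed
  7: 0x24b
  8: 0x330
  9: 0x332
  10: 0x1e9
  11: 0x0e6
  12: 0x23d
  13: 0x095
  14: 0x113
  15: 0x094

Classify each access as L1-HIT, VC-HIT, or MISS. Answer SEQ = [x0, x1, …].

SEQ = [MISS, MISS, MISS, L1-HIT, MISS, MISS, L1-HIT, L1-HIT, L1-HIT, L1-HIT, MISS, MISS, VC-HIT, MISS, MISS, VC-HIT]

  [0] addr=0x24c blk=36 s=4: MISS | VC []
  [1] addr=0x23c blk=35 s=3: MISS | VC []
  [2] addr=0x2b3 blk=43 s=3: MISS | VC [35]
  [3] addr=0x24b blk=36 s=4: L1-HIT | VC [35]
  [4] addr=0x2ed blk=46 s=6: MISS | VC [35]
  [5] addr=0x335 blk=51 s=3: MISS | VC [35, 43]
  [6] addr=0x2ed blk=46 s=6: L1-HIT | VC [35, 43]
  [7] addr=0x24b blk=36 s=4: L1-HIT | VC [35, 43]
  [8] addr=0x330 blk=51 s=3: L1-HIT | VC [35, 43]
  [9] addr=0x332 blk=51 s=3: L1-HIT | VC [35, 43]
  [10] addr=0x1e9 blk=30 s=6: MISS | VC [35, 43, 46]
  [11] addr=0xe6 blk=14 s=6: MISS | VC [35, 43, 46, 30]
  [12] addr=0x23d blk=35 s=3: VC-HIT | VC [51, 43, 46, 30]
  [13] addr=0x95 blk=9 s=1: MISS | VC [51, 43, 46, 30]
  [14] addr=0x113 blk=17 s=1: MISS | VC [51, 43, 46, 30, 9]
  [15] addr=0x94 blk=9 s=1: VC-HIT | VC [51, 43, 46, 30, 17]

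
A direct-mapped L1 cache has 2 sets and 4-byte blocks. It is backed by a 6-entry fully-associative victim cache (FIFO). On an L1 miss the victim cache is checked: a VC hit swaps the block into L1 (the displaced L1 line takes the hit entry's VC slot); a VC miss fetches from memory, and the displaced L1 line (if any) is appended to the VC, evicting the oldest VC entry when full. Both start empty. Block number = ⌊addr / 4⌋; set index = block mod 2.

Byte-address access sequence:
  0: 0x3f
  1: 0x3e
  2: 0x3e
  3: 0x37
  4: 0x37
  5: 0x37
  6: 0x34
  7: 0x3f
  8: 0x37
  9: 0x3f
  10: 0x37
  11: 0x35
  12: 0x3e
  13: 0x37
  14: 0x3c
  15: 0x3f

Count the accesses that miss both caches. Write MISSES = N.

MISSES = 2

0: 0x3f (blk 15, set 1) → MISS  vc=[]
1: 0x3e (blk 15, set 1) → L1-HIT  vc=[]
2: 0x3e (blk 15, set 1) → L1-HIT  vc=[]
3: 0x37 (blk 13, set 1) → MISS  vc=[15]
4: 0x37 (blk 13, set 1) → L1-HIT  vc=[15]
5: 0x37 (blk 13, set 1) → L1-HIT  vc=[15]
6: 0x34 (blk 13, set 1) → L1-HIT  vc=[15]
7: 0x3f (blk 15, set 1) → VC-HIT  vc=[13]
8: 0x37 (blk 13, set 1) → VC-HIT  vc=[15]
9: 0x3f (blk 15, set 1) → VC-HIT  vc=[13]
10: 0x37 (blk 13, set 1) → VC-HIT  vc=[15]
11: 0x35 (blk 13, set 1) → L1-HIT  vc=[15]
12: 0x3e (blk 15, set 1) → VC-HIT  vc=[13]
13: 0x37 (blk 13, set 1) → VC-HIT  vc=[15]
14: 0x3c (blk 15, set 1) → VC-HIT  vc=[13]
15: 0x3f (blk 15, set 1) → L1-HIT  vc=[13]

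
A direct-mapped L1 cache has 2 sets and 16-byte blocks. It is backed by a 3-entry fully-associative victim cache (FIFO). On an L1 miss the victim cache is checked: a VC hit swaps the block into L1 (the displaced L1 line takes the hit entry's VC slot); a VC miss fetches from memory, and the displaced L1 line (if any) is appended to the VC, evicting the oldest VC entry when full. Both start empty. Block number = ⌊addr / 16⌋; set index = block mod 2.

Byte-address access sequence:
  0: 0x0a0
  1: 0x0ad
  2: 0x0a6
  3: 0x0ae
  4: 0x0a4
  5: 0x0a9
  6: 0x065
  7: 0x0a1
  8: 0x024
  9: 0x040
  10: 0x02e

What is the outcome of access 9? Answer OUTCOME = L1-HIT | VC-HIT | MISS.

  [0] addr=0xa0 blk=10 s=0: MISS | VC []
  [1] addr=0xad blk=10 s=0: L1-HIT | VC []
  [2] addr=0xa6 blk=10 s=0: L1-HIT | VC []
  [3] addr=0xae blk=10 s=0: L1-HIT | VC []
  [4] addr=0xa4 blk=10 s=0: L1-HIT | VC []
  [5] addr=0xa9 blk=10 s=0: L1-HIT | VC []
  [6] addr=0x65 blk=6 s=0: MISS | VC [10]
  [7] addr=0xa1 blk=10 s=0: VC-HIT | VC [6]
  [8] addr=0x24 blk=2 s=0: MISS | VC [6, 10]
  [9] addr=0x40 blk=4 s=0: MISS | VC [6, 10, 2]
  [10] addr=0x2e blk=2 s=0: VC-HIT | VC [6, 10, 4]

OUTCOME = MISS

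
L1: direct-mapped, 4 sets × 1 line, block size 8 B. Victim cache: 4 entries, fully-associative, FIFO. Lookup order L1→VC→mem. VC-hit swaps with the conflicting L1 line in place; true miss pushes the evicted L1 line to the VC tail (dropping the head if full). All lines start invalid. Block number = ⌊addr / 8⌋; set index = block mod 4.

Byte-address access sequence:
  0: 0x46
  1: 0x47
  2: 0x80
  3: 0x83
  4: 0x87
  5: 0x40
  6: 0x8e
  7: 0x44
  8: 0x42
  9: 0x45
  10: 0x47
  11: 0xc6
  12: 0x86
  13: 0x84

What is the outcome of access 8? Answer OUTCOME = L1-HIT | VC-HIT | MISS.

0: 0x46 (blk 8, set 0) → MISS  vc=[]
1: 0x47 (blk 8, set 0) → L1-HIT  vc=[]
2: 0x80 (blk 16, set 0) → MISS  vc=[8]
3: 0x83 (blk 16, set 0) → L1-HIT  vc=[8]
4: 0x87 (blk 16, set 0) → L1-HIT  vc=[8]
5: 0x40 (blk 8, set 0) → VC-HIT  vc=[16]
6: 0x8e (blk 17, set 1) → MISS  vc=[16]
7: 0x44 (blk 8, set 0) → L1-HIT  vc=[16]
8: 0x42 (blk 8, set 0) → L1-HIT  vc=[16]
9: 0x45 (blk 8, set 0) → L1-HIT  vc=[16]
10: 0x47 (blk 8, set 0) → L1-HIT  vc=[16]
11: 0xc6 (blk 24, set 0) → MISS  vc=[16, 8]
12: 0x86 (blk 16, set 0) → VC-HIT  vc=[24, 8]
13: 0x84 (blk 16, set 0) → L1-HIT  vc=[24, 8]

OUTCOME = L1-HIT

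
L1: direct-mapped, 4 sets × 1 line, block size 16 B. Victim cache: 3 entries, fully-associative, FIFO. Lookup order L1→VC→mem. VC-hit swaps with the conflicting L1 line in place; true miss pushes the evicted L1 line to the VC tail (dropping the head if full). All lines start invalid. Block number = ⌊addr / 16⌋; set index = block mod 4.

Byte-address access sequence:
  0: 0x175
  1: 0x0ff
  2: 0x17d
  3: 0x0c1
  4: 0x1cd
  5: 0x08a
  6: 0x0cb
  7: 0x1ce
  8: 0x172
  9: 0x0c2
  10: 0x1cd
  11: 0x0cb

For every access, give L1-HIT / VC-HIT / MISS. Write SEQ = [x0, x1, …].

SEQ = [MISS, MISS, VC-HIT, MISS, MISS, MISS, VC-HIT, VC-HIT, L1-HIT, VC-HIT, VC-HIT, VC-HIT]

  [0] addr=0x175 blk=23 s=3: MISS | VC []
  [1] addr=0xff blk=15 s=3: MISS | VC [23]
  [2] addr=0x17d blk=23 s=3: VC-HIT | VC [15]
  [3] addr=0xc1 blk=12 s=0: MISS | VC [15]
  [4] addr=0x1cd blk=28 s=0: MISS | VC [15, 12]
  [5] addr=0x8a blk=8 s=0: MISS | VC [15, 12, 28]
  [6] addr=0xcb blk=12 s=0: VC-HIT | VC [15, 8, 28]
  [7] addr=0x1ce blk=28 s=0: VC-HIT | VC [15, 8, 12]
  [8] addr=0x172 blk=23 s=3: L1-HIT | VC [15, 8, 12]
  [9] addr=0xc2 blk=12 s=0: VC-HIT | VC [15, 8, 28]
  [10] addr=0x1cd blk=28 s=0: VC-HIT | VC [15, 8, 12]
  [11] addr=0xcb blk=12 s=0: VC-HIT | VC [15, 8, 28]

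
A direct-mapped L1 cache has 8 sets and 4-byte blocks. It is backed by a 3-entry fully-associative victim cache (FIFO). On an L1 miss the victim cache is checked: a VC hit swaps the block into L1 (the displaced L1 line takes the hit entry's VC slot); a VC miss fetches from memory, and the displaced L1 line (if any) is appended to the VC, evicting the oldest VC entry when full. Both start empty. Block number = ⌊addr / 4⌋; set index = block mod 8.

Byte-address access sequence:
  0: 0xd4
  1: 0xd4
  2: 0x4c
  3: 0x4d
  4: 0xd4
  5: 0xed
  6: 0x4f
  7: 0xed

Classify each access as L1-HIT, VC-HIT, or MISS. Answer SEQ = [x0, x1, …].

#0 0xd4→b53/s5 MISS; vc=[]
#1 0xd4→b53/s5 L1-HIT; vc=[]
#2 0x4c→b19/s3 MISS; vc=[]
#3 0x4d→b19/s3 L1-HIT; vc=[]
#4 0xd4→b53/s5 L1-HIT; vc=[]
#5 0xed→b59/s3 MISS; vc=[19]
#6 0x4f→b19/s3 VC-HIT; vc=[59]
#7 0xed→b59/s3 VC-HIT; vc=[19]

SEQ = [MISS, L1-HIT, MISS, L1-HIT, L1-HIT, MISS, VC-HIT, VC-HIT]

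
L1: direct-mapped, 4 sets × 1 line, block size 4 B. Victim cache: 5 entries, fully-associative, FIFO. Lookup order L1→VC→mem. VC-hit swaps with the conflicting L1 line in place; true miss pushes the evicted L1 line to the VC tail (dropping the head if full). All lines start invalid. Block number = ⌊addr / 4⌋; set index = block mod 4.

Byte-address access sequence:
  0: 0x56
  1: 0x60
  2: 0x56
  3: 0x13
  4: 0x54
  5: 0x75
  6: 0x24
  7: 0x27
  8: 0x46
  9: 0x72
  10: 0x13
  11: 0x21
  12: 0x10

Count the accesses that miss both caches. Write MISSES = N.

  [0] addr=0x56 blk=21 s=1: MISS | VC []
  [1] addr=0x60 blk=24 s=0: MISS | VC []
  [2] addr=0x56 blk=21 s=1: L1-HIT | VC []
  [3] addr=0x13 blk=4 s=0: MISS | VC [24]
  [4] addr=0x54 blk=21 s=1: L1-HIT | VC [24]
  [5] addr=0x75 blk=29 s=1: MISS | VC [24, 21]
  [6] addr=0x24 blk=9 s=1: MISS | VC [24, 21, 29]
  [7] addr=0x27 blk=9 s=1: L1-HIT | VC [24, 21, 29]
  [8] addr=0x46 blk=17 s=1: MISS | VC [24, 21, 29, 9]
  [9] addr=0x72 blk=28 s=0: MISS | VC [24, 21, 29, 9, 4]
  [10] addr=0x13 blk=4 s=0: VC-HIT | VC [24, 21, 29, 9, 28]
  [11] addr=0x21 blk=8 s=0: MISS | VC [21, 29, 9, 28, 4]
  [12] addr=0x10 blk=4 s=0: VC-HIT | VC [21, 29, 9, 28, 8]

MISSES = 8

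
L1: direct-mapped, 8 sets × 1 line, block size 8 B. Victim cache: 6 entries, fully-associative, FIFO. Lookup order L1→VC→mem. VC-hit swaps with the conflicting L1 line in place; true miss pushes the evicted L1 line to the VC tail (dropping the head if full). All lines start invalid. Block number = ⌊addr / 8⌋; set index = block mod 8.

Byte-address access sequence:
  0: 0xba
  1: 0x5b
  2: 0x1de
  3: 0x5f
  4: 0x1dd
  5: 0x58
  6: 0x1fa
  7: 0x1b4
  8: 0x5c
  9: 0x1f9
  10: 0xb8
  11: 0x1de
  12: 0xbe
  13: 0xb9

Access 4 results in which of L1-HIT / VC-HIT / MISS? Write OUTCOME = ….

OUTCOME = VC-HIT

  [0] addr=0xba blk=23 s=7: MISS | VC []
  [1] addr=0x5b blk=11 s=3: MISS | VC []
  [2] addr=0x1de blk=59 s=3: MISS | VC [11]
  [3] addr=0x5f blk=11 s=3: VC-HIT | VC [59]
  [4] addr=0x1dd blk=59 s=3: VC-HIT | VC [11]
  [5] addr=0x58 blk=11 s=3: VC-HIT | VC [59]
  [6] addr=0x1fa blk=63 s=7: MISS | VC [59, 23]
  [7] addr=0x1b4 blk=54 s=6: MISS | VC [59, 23]
  [8] addr=0x5c blk=11 s=3: L1-HIT | VC [59, 23]
  [9] addr=0x1f9 blk=63 s=7: L1-HIT | VC [59, 23]
  [10] addr=0xb8 blk=23 s=7: VC-HIT | VC [59, 63]
  [11] addr=0x1de blk=59 s=3: VC-HIT | VC [11, 63]
  [12] addr=0xbe blk=23 s=7: L1-HIT | VC [11, 63]
  [13] addr=0xb9 blk=23 s=7: L1-HIT | VC [11, 63]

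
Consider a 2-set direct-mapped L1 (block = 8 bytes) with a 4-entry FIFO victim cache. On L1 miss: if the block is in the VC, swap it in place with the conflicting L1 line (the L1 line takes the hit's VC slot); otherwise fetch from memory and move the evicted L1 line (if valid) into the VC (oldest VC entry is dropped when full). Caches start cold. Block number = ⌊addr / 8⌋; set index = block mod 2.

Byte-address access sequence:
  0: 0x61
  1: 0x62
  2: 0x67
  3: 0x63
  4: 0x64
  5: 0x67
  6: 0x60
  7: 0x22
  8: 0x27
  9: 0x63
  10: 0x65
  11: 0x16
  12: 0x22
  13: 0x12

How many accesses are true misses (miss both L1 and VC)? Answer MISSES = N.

0: 0x61 (blk 12, set 0) → MISS  vc=[]
1: 0x62 (blk 12, set 0) → L1-HIT  vc=[]
2: 0x67 (blk 12, set 0) → L1-HIT  vc=[]
3: 0x63 (blk 12, set 0) → L1-HIT  vc=[]
4: 0x64 (blk 12, set 0) → L1-HIT  vc=[]
5: 0x67 (blk 12, set 0) → L1-HIT  vc=[]
6: 0x60 (blk 12, set 0) → L1-HIT  vc=[]
7: 0x22 (blk 4, set 0) → MISS  vc=[12]
8: 0x27 (blk 4, set 0) → L1-HIT  vc=[12]
9: 0x63 (blk 12, set 0) → VC-HIT  vc=[4]
10: 0x65 (blk 12, set 0) → L1-HIT  vc=[4]
11: 0x16 (blk 2, set 0) → MISS  vc=[4, 12]
12: 0x22 (blk 4, set 0) → VC-HIT  vc=[2, 12]
13: 0x12 (blk 2, set 0) → VC-HIT  vc=[4, 12]

MISSES = 3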